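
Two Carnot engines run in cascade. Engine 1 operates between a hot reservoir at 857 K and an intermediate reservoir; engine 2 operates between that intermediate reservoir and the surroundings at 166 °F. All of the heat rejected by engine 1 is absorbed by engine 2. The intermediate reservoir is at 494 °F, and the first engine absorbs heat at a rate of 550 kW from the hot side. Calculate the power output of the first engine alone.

T_C = 166 °F → (166 − 32) × 5/9 = 74.44 °C = 347.59 K.
T_m = 494 °F → (494 − 32) × 5/9 = 256.67 °C = 529.82 K.
First-stage efficiency η₁ = 1 − T_m/T_H = 1 − 529.82/857.00 = 0.3818.
W₁ = η₁·Q_H = 0.3818 × 550 = 210 kW.

Ẇ₁ ≈ 210 kW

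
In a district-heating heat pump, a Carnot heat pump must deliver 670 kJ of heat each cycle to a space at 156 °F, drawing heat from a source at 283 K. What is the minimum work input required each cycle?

W_in ≈ 116 kJ

T_H = 156 °F → (156 − 32) × 5/9 = 68.89 °C = 342.04 K.
For a reversible heat pump, COP_HP = T_H/(T_H − T_C) = 342.04/59.04 = 5.7935.
W = Q_H/COP_HP = 670/5.7935 = 116 kJ.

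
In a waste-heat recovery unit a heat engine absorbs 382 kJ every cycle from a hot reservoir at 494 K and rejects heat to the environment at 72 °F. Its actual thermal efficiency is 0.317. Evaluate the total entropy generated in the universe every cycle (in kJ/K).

ΔS_univ ≈ 0.110 kJ/K

T_C = 72 °F → (72 − 32) × 5/9 = 22.22 °C = 295.37 K.
W = η·Q_H = 0.317 × 382 = 121.1 kJ, so Q_C = Q_H − W = 260.9 kJ.
Entropy balance on the reservoirs: −Q_H/T_H = -0.7733 kJ/K, +Q_C/T_C = 0.8833 kJ/K.
ΔS_univ = −Q_H/T_H + Q_C/T_C = 0.110 kJ/K (> 0, since η = 0.317 < η_Carnot = 0.402).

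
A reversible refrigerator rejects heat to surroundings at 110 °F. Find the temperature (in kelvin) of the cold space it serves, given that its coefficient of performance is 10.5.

T_C ≈ 289 K

T_H = 110 °F → (110 − 32) × 5/9 = 43.33 °C = 316.48 K.
COP_R = T_C/(T_H − T_C) ⇒ T_C = T_H·COP_R/(1 + COP_R) = 316.48 × 10.5/(1 + 10.5) = 289 K.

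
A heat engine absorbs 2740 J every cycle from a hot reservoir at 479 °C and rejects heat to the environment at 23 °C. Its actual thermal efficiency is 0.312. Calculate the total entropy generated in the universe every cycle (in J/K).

T_H = 479 °C → 479 + 273.15 = 752.15 K.
T_C = 23 °C → 23 + 273.15 = 296.15 K.
W = η·Q_H = 0.312 × 2740 = 854.9 J, so Q_C = Q_H − W = 1885 J.
The hot reservoir loses entropy Q_H/T_H = 2740/752.15 = 3.643 J/K; the cold reservoir gains Q_C/T_C = 1885/296.15 = 6.365 J/K.
ΔS_univ = −Q_H/T_H + Q_C/T_C = 2.723 J/K (> 0, since η = 0.312 < η_Carnot = 0.606).

ΔS_univ ≈ 2.723 J/K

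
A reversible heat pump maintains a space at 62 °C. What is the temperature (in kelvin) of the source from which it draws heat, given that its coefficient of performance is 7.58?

T_H = 62 °C → 62 + 273.15 = 335.15 K.
COP_HP = T_H/(T_H − T_C) ⇒ T_C = T_H·(COP_HP − 1)/COP_HP = 335.15 × (7.58 − 1)/7.58 = 290.9 K.

T_C ≈ 290.9 K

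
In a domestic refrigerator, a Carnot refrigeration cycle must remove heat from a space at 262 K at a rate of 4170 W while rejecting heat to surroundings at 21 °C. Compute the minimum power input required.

T_H = 21 °C → 21 + 273.15 = 294.15 K.
COP_R = T_C/(T_H − T_C) = 262.00/32.15 = 8.1493.
W = Q_C/COP_R = 4170/8.1493 = 512 W.

Ẇ_in ≈ 512 W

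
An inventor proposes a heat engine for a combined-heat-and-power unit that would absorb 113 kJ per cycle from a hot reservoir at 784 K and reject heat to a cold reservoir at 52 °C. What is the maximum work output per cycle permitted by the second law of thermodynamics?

T_C = 52 °C → 52 + 273.15 = 325.15 K.
No engine can exceed the Carnot limit: η_max = 1 − T_C/T_H = 1 − 325.15/784.00 = 0.5853.
W_max = η_max · Q_H = 0.5853 × 113 = 66.1 kJ.

W_max ≈ 66.1 kJ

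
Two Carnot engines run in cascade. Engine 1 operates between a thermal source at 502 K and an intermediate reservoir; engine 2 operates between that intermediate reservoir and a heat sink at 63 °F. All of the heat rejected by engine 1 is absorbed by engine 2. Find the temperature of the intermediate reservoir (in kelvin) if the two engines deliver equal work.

T_m ≈ 396 K

T_C = 63 °F → (63 − 32) × 5/9 = 17.22 °C = 290.37 K.
For reversible stages Q_m = Q_H·(T_m/T_H). Setting W₁ = Q_H(1 − T_m/T_H) equal to W₂ = Q_m(1 − T_C/T_m) = Q_H·(T_m − T_C)/T_H gives T_H − T_m = T_m − T_C, so T_m = (T_H + T_C)/2 = (502.00 + 290.37)/2 = 396 K.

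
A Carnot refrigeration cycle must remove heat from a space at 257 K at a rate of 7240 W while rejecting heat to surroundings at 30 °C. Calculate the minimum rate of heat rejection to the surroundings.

Q̇_H ≈ 8540 W

T_H = 30 °C → 30 + 273.15 = 303.15 K.
For a reversible cycle Q_H/Q_C = T_H/T_C, so Q_H = Q_C·T_H/T_C = 7240 × 303.15/257.00 = 8540 W.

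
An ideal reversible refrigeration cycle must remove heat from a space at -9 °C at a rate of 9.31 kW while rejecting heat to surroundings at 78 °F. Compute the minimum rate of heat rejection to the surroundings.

T_H = 78 °F → (78 − 32) × 5/9 = 25.56 °C = 298.71 K.
T_C = -9 °C → -9 + 273.15 = 264.15 K.
For a reversible cycle Q_H/Q_C = T_H/T_C, so Q_H = Q_C·T_H/T_C = 9.31 × 298.71/264.15 = 10.5 kW.

Q̇_H ≈ 10.5 kW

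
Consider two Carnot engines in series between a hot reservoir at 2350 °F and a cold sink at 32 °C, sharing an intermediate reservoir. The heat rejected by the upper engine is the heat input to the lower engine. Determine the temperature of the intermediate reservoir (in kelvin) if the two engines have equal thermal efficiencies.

T_m ≈ 690 K

T_H = 2350 °F → (2350 − 32) × 5/9 = 1287.78 °C = 1560.93 K.
T_C = 32 °C → 32 + 273.15 = 305.15 K.
Equal efficiencies require 1 − T_m/T_H = 1 − T_C/T_m, i.e. T_m/T_H = T_C/T_m, so T_m = √(T_H·T_C) = √(1560.93 × 305.15) = 690 K.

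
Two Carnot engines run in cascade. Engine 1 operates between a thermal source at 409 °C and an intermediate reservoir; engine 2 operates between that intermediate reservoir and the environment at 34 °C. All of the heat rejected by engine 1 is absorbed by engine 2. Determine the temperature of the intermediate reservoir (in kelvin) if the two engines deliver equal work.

T_m ≈ 495 K

T_H = 409 °C → 409 + 273.15 = 682.15 K.
T_C = 34 °C → 34 + 273.15 = 307.15 K.
For reversible stages Q_m = Q_H·(T_m/T_H). Setting W₁ = Q_H(1 − T_m/T_H) equal to W₂ = Q_m(1 − T_C/T_m) = Q_H·(T_m − T_C)/T_H gives T_H − T_m = T_m − T_C, so T_m = (T_H + T_C)/2 = (682.15 + 307.15)/2 = 495 K.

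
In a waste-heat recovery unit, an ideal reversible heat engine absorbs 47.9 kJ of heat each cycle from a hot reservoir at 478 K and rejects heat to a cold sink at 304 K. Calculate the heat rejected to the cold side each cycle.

The Carnot efficiency is η = 1 − T_C/T_H = 1 − 304.00/478.00 = 0.3640.
For a reversible cycle Q_C/Q_H = T_C/T_H, so Q_C = 47.9 × 304.00/478.00 = 30.5 kJ.

Q_C ≈ 30.5 kJ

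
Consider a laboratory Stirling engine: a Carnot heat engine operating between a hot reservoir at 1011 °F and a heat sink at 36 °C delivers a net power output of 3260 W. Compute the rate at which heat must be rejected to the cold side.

T_H = 1011 °F → (1011 − 32) × 5/9 = 543.89 °C = 817.04 K.
T_C = 36 °C → 36 + 273.15 = 309.15 K.
The Carnot efficiency is η = 1 − T_C/T_H = 1 − 309.15/817.04 = 0.6216.
Since Q_C/Q_H = T_C/T_H and Q_H = W/η, Q_C = W·T_C/(T_H − T_C) = 3260 × 309.15/507.89 = 1984 W.

Q̇_C ≈ 1984 W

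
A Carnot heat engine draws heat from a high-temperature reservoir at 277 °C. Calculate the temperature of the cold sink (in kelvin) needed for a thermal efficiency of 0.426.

T_C ≈ 316 K

T_H = 277 °C → 277 + 273.15 = 550.15 K.
From η = 1 − T_C/T_H, T_C = T_H·(1 − η) = 550.15 × (1 − 0.426) = 316 K.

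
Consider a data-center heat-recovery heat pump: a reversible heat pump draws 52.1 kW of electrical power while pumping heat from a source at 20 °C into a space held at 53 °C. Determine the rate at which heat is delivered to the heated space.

Q̇_H ≈ 515 kW

T_H = 53 °C → 53 + 273.15 = 326.15 K.
T_C = 20 °C → 20 + 273.15 = 293.15 K.
For a reversible heat pump, COP_HP = T_H/(T_H − T_C) = 326.15/33.00 = 9.8833.
Q_H = COP_HP · W = 9.8833 × 52.1 = 515 kW.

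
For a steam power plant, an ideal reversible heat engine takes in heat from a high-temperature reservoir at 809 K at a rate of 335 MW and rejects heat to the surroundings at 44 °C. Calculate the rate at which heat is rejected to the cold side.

T_C = 44 °C → 44 + 273.15 = 317.15 K.
Carnot efficiency: η = 1 − T_C/T_H = 1 − 317.15/809.00 = 0.6080.
For a reversible cycle Q_C/Q_H = T_C/T_H, so Q_C = 335 × 317.15/809.00 = 131 MW.

Q̇_C ≈ 131 MW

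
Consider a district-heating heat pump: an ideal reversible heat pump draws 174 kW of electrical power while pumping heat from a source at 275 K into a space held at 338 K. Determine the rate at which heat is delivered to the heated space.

COP_HP = T_H/(T_H − T_C) = 338.00/63.00 = 5.3651.
Q_H = COP_HP · W = 5.3651 × 174 = 934 kW.

Q̇_H ≈ 934 kW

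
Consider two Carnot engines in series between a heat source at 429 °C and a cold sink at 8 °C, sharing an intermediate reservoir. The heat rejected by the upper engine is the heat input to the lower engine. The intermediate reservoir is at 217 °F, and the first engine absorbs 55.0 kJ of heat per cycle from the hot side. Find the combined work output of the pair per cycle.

T_H = 429 °C → 429 + 273.15 = 702.15 K.
T_C = 8 °C → 8 + 273.15 = 281.15 K.
Two reversible stages in series are equivalent to a single Carnot engine between T_H and T_C, so η_total = 1 − T_C/T_H = 1 − 281.15/702.15 = 0.5996.
W_total = η_total · Q_H = 0.5996 × 55.0 = 32.98 kJ.

W_total ≈ 32.98 kJ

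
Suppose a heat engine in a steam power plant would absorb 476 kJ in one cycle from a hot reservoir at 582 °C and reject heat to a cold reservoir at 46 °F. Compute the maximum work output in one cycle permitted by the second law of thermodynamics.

T_H = 582 °C → 582 + 273.15 = 855.15 K.
T_C = 46 °F → (46 − 32) × 5/9 = 7.78 °C = 280.93 K.
The second-law ceiling is the Carnot efficiency, η_max = 1 − T_C/T_H = 1 − 280.93/855.15 = 0.6715.
W_max = η_max · Q_H = 0.6715 × 476 = 319.6 kJ.

W_max ≈ 319.6 kJ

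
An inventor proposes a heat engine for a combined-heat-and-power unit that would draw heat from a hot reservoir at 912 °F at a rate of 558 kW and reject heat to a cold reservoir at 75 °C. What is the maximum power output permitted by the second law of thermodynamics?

T_H = 912 °F → (912 − 32) × 5/9 = 488.89 °C = 762.04 K.
T_C = 75 °C → 75 + 273.15 = 348.15 K.
By the Carnot theorem, η_max = 1 − T_C/T_H = 1 − 348.15/762.04 = 0.5431.
W_max = η_max · Q_H = 0.5431 × 558 = 303.1 kW.

Ẇ_max ≈ 303.1 kW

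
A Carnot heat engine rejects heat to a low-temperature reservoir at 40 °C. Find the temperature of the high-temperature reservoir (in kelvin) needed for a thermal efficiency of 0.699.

T_C = 40 °C → 40 + 273.15 = 313.15 K.
From η = 1 − T_C/T_H, solving for T_H gives T_H = T_C/(1 − η) = 313.15/(1 − 0.699) = 1040 K.

T_H ≈ 1040 K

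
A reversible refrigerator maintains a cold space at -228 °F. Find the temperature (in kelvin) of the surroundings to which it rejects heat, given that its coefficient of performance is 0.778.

T_H ≈ 294 K

T_C = -228 °F → (-228 − 32) × 5/9 = -144.44 °C = 128.71 K.
COP_R = T_C/(T_H − T_C) ⇒ T_H = T_C·(1 + 1/COP_R) = 128.71 × (1 + 1/0.778) = 294 K.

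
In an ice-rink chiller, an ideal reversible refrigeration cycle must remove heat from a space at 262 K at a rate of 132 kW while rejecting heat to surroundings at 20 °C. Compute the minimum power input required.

Ẇ_in ≈ 15.69 kW

T_H = 20 °C → 20 + 273.15 = 293.15 K.
Carnot COP: COP_R = T_C/(T_H − T_C) = 262.00/31.15 = 8.4109.
W = Q_C/COP_R = 132/8.4109 = 15.69 kW.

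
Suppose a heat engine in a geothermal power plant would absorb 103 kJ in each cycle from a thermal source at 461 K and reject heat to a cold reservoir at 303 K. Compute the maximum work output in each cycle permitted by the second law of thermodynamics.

W_max ≈ 35.3 kJ

No engine can exceed the Carnot limit: η_max = 1 − T_C/T_H = 1 − 303.00/461.00 = 0.3427.
W_max = η_max · Q_H = 0.3427 × 103 = 35.3 kJ.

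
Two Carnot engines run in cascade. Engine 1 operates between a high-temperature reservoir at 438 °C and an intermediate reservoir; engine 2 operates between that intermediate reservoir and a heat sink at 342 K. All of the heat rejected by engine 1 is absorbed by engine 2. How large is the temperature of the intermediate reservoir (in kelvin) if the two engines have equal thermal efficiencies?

T_m ≈ 493.2 K

T_H = 438 °C → 438 + 273.15 = 711.15 K.
Equal efficiencies require 1 − T_m/T_H = 1 − T_C/T_m, i.e. T_m/T_H = T_C/T_m, so T_m = √(T_H·T_C) = √(711.15 × 342.00) = 493.2 K.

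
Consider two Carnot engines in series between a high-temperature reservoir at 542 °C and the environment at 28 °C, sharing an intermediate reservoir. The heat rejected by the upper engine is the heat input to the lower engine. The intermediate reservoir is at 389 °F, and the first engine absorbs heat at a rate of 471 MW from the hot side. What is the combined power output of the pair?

Ẇ_total ≈ 297 MW

T_H = 542 °C → 542 + 273.15 = 815.15 K.
T_C = 28 °C → 28 + 273.15 = 301.15 K.
Two reversible stages in series are equivalent to a single Carnot engine between T_H and T_C, so η_total = 1 − T_C/T_H = 1 − 301.15/815.15 = 0.6306.
W_total = η_total · Q_H = 0.6306 × 471 = 297 MW.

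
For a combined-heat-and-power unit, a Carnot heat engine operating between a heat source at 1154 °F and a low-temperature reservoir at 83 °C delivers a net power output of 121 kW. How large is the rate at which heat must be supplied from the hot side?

Q̇_H ≈ 201 kW

T_H = 1154 °F → (1154 − 32) × 5/9 = 623.33 °C = 896.48 K.
T_C = 83 °C → 83 + 273.15 = 356.15 K.
Carnot efficiency: η = 1 − T_C/T_H = 1 − 356.15/896.48 = 0.6027.
Q_H = W/η = 121/0.6027 = 201 kW.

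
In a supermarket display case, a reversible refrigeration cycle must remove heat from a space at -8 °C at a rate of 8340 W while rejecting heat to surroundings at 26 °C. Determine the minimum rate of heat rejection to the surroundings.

T_H = 26 °C → 26 + 273.15 = 299.15 K.
T_C = -8 °C → -8 + 273.15 = 265.15 K.
For a reversible cycle Q_H/Q_C = T_H/T_C, so Q_H = Q_C·T_H/T_C = 8340 × 299.15/265.15 = 9410 W.

Q̇_H ≈ 9410 W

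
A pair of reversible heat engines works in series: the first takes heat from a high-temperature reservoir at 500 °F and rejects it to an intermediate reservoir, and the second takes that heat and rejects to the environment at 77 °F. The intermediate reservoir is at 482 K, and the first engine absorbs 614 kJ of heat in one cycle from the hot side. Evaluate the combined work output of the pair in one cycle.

T_H = 500 °F → (500 − 32) × 5/9 = 260.00 °C = 533.15 K.
T_C = 77 °F → (77 − 32) × 5/9 = 25.00 °C = 298.15 K.
Two reversible stages in series are equivalent to a single Carnot engine between T_H and T_C, so η_total = 1 − T_C/T_H = 1 − 298.15/533.15 = 0.4408.
W_total = η_total · Q_H = 0.4408 × 614 = 271 kJ.

W_total ≈ 271 kJ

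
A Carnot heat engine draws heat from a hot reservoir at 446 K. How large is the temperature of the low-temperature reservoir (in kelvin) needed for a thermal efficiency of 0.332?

T_C ≈ 298 K

From η = 1 − T_C/T_H, T_C = T_H·(1 − η) = 446.00 × (1 − 0.332) = 298 K.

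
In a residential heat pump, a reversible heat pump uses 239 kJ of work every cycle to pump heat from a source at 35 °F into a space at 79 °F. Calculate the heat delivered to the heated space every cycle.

Q_H ≈ 2926 kJ

T_H = 79 °F → (79 − 32) × 5/9 = 26.11 °C = 299.26 K.
T_C = 35 °F → (35 − 32) × 5/9 = 1.67 °C = 274.82 K.
Reversible heating COP: COP_HP = T_H/(T_H − T_C) = 299.26/24.44 = 12.2425.
Q_H = COP_HP · W = 12.2425 × 239 = 2926 kJ.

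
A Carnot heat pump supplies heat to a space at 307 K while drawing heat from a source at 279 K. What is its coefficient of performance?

COP_HP ≈ 11.0

For a reversible heat pump, COP_HP = T_H/(T_H − T_C) = 307.00/(307.00 − 279.00) = 11.0.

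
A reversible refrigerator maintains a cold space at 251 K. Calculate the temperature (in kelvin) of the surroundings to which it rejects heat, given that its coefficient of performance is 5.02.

T_H ≈ 301 K

COP_R = T_C/(T_H − T_C) ⇒ T_H = T_C·(1 + 1/COP_R) = 251.00 × (1 + 1/5.02) = 301 K.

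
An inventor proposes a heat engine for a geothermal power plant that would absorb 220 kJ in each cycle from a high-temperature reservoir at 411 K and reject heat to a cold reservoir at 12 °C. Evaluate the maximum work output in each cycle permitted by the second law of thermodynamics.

T_C = 12 °C → 12 + 273.15 = 285.15 K.
By the Carnot theorem, η_max = 1 − T_C/T_H = 1 − 285.15/411.00 = 0.3062.
W_max = η_max · Q_H = 0.3062 × 220 = 67.4 kJ.

W_max ≈ 67.4 kJ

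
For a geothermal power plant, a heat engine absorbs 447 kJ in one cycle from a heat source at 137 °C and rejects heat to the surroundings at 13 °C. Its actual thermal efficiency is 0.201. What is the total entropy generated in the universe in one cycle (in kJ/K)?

ΔS_univ ≈ 0.158 kJ/K

T_H = 137 °C → 137 + 273.15 = 410.15 K.
T_C = 13 °C → 13 + 273.15 = 286.15 K.
W = η·Q_H = 0.201 × 447 = 89.85 kJ, so Q_C = Q_H − W = 357.2 kJ.
Entropy balance on the reservoirs: −Q_H/T_H = -1.090 kJ/K, +Q_C/T_C = 1.248 kJ/K.
ΔS_univ = −Q_H/T_H + Q_C/T_C = 0.158 kJ/K (> 0, since η = 0.201 < η_Carnot = 0.302).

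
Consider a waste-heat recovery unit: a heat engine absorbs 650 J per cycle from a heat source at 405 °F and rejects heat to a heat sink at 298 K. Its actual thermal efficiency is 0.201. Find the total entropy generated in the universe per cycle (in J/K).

ΔS_univ ≈ 0.390 J/K

T_H = 405 °F → (405 − 32) × 5/9 = 207.22 °C = 480.37 K.
W = η·Q_H = 0.201 × 650 = 130.7 J, so Q_C = Q_H − W = 519.4 J.
Reservoir entropy changes: ΔS_H = −Q_H/T_H = −650/480.37 = -1.353 J/K and ΔS_C = +Q_C/T_C = 519.4/298.00 = 1.743 J/K.
ΔS_univ = −Q_H/T_H + Q_C/T_C = 0.390 J/K (> 0, since η = 0.201 < η_Carnot = 0.380).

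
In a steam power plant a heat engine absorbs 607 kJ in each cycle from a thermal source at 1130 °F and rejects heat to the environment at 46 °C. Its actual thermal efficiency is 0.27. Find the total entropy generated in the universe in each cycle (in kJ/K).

ΔS_univ ≈ 0.7011 kJ/K

T_H = 1130 °F → (1130 − 32) × 5/9 = 610.00 °C = 883.15 K.
T_C = 46 °C → 46 + 273.15 = 319.15 K.
W = η·Q_H = 0.27 × 607 = 163.9 kJ, so Q_C = Q_H − W = 443.1 kJ.
Entropy balance on the reservoirs: −Q_H/T_H = -0.6873 kJ/K, +Q_C/T_C = 1.388 kJ/K.
ΔS_univ = −Q_H/T_H + Q_C/T_C = 0.7011 kJ/K (> 0, since η = 0.27 < η_Carnot = 0.639).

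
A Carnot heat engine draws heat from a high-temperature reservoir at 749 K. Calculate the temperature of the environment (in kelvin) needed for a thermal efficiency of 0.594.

T_C ≈ 304 K

From η = 1 − T_C/T_H, T_C = T_H·(1 − η) = 749.00 × (1 − 0.594) = 304 K.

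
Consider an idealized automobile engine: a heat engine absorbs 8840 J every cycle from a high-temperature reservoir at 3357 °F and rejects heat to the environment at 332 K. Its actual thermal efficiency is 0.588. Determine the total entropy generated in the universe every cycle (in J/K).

ΔS_univ ≈ 6.80 J/K

T_H = 3357 °F → (3357 − 32) × 5/9 = 1847.22 °C = 2120.37 K.
W = η·Q_H = 0.588 × 8840 = 5198 J, so Q_C = Q_H − W = 3642 J.
The hot reservoir loses entropy Q_H/T_H = 8840/2120.37 = 4.169 J/K; the cold reservoir gains Q_C/T_C = 3642/332.00 = 10.97 J/K.
ΔS_univ = −Q_H/T_H + Q_C/T_C = 6.80 J/K (> 0, since η = 0.588 < η_Carnot = 0.843).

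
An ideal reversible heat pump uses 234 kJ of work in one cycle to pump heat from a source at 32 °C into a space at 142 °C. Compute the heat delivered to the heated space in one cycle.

Q_H ≈ 883.1 kJ

T_H = 142 °C → 142 + 273.15 = 415.15 K.
T_C = 32 °C → 32 + 273.15 = 305.15 K.
COP_HP = T_H/(T_H − T_C) = 415.15/110.00 = 3.7741.
Q_H = COP_HP · W = 3.7741 × 234 = 883.1 kJ.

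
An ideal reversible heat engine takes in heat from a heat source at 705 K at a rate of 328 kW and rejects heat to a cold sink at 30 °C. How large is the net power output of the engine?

T_C = 30 °C → 30 + 273.15 = 303.15 K.
Since the cycle is reversible, η = 1 − T_C/T_H = 1 − 303.15/705.00 = 0.5700.
W = η·Q_H = 0.5700 × 328 = 187 kW.

Ẇ ≈ 187 kW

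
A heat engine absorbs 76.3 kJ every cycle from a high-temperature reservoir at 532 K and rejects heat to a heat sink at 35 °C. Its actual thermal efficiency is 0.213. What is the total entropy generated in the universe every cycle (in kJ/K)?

T_C = 35 °C → 35 + 273.15 = 308.15 K.
W = η·Q_H = 0.213 × 76.3 = 16.25 kJ, so Q_C = Q_H − W = 60.05 kJ.
Entropy balance on the reservoirs: −Q_H/T_H = -0.1434 kJ/K, +Q_C/T_C = 0.1949 kJ/K.
ΔS_univ = −Q_H/T_H + Q_C/T_C = 0.05145 kJ/K (> 0, since η = 0.213 < η_Carnot = 0.421).

ΔS_univ ≈ 0.05145 kJ/K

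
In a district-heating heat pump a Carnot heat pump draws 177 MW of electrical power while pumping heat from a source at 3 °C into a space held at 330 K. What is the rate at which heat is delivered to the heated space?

T_C = 3 °C → 3 + 273.15 = 276.15 K.
Reversible heating COP: COP_HP = T_H/(T_H − T_C) = 330.00/53.85 = 6.1281.
Q_H = COP_HP · W = 6.1281 × 177 = 1080 MW.

Q̇_H ≈ 1080 MW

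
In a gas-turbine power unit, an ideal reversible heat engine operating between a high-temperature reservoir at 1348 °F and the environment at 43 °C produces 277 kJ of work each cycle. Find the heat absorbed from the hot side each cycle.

Q_H ≈ 404 kJ

T_H = 1348 °F → (1348 − 32) × 5/9 = 731.11 °C = 1004.26 K.
T_C = 43 °C → 43 + 273.15 = 316.15 K.
For a reversible engine, η = 1 − T_C/T_H = 1 − 316.15/1004.26 = 0.6852.
Q_H = W/η = 277/0.6852 = 404 kJ.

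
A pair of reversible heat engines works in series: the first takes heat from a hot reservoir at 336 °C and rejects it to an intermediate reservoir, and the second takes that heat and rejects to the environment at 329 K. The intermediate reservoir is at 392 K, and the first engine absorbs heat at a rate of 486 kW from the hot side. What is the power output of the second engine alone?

Ẇ₂ ≈ 50.3 kW

T_H = 336 °C → 336 + 273.15 = 609.15 K.
Heat entering the second stage: Q_m = Q_H·(T_m/T_H) = 486 × 392.00/609.15 = 313 kW.
Second-stage efficiency η₂ = 1 − T_C/T_m = 1 − 329.00/392.00 = 0.1607, so W₂ = η₂·Q_m = 50.3 kW.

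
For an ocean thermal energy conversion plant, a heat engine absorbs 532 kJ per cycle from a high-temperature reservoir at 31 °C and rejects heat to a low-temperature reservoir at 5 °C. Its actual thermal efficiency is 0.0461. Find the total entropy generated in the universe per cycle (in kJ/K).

ΔS_univ ≈ 0.07533 kJ/K

T_H = 31 °C → 31 + 273.15 = 304.15 K.
T_C = 5 °C → 5 + 273.15 = 278.15 K.
W = η·Q_H = 0.0461 × 532 = 24.53 kJ, so Q_C = Q_H − W = 507.5 kJ.
The hot reservoir loses entropy Q_H/T_H = 532/304.15 = 1.749 kJ/K; the cold reservoir gains Q_C/T_C = 507.5/278.15 = 1.824 kJ/K.
ΔS_univ = −Q_H/T_H + Q_C/T_C = 0.07533 kJ/K (> 0, since η = 0.0461 < η_Carnot = 0.085).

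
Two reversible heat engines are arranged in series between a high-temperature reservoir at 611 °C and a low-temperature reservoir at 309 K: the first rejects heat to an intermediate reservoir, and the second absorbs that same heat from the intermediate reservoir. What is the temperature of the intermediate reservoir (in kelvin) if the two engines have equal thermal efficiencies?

T_m ≈ 523 K

T_H = 611 °C → 611 + 273.15 = 884.15 K.
Equal efficiencies require 1 − T_m/T_H = 1 − T_C/T_m, i.e. T_m/T_H = T_C/T_m, so T_m = √(T_H·T_C) = √(884.15 × 309.00) = 523 K.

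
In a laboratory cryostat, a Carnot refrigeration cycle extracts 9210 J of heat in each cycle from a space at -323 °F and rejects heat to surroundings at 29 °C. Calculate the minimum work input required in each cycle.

W_in ≈ 27400 J

T_H = 29 °C → 29 + 273.15 = 302.15 K.
T_C = -323 °F → (-323 − 32) × 5/9 = -197.22 °C = 75.93 K.
COP_R = T_C/(T_H − T_C) = 75.93/226.22 = 0.3356.
W = Q_C/COP_R = 9210/0.3356 = 27400 J.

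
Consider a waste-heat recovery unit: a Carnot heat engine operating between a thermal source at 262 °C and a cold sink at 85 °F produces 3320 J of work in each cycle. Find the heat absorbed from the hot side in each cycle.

Q_H ≈ 7640 J

T_H = 262 °C → 262 + 273.15 = 535.15 K.
T_C = 85 °F → (85 − 32) × 5/9 = 29.44 °C = 302.59 K.
η_rev = 1 − T_C/T_H = 1 − 302.59/535.15 = 0.4346.
Q_H = W/η = 3320/0.4346 = 7640 J.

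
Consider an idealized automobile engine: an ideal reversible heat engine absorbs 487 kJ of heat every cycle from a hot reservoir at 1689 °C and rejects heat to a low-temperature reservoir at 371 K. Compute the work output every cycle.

W ≈ 395 kJ

T_H = 1689 °C → 1689 + 273.15 = 1962.15 K.
The Carnot efficiency is η = 1 − T_C/T_H = 1 − 371.00/1962.15 = 0.8109.
W = η·Q_H = 0.8109 × 487 = 395 kJ.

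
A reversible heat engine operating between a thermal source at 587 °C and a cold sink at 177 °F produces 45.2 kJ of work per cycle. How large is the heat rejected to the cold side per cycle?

T_H = 587 °C → 587 + 273.15 = 860.15 K.
T_C = 177 °F → (177 − 32) × 5/9 = 80.56 °C = 353.71 K.
Carnot efficiency: η = 1 − T_C/T_H = 1 − 353.71/860.15 = 0.5888.
Since Q_C/Q_H = T_C/T_H and Q_H = W/η, Q_C = W·T_C/(T_H − T_C) = 45.2 × 353.71/506.44 = 31.6 kJ.

Q_C ≈ 31.6 kJ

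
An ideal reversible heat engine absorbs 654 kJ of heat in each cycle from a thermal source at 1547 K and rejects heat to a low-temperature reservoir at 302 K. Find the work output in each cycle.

W ≈ 526 kJ

η_rev = 1 − T_C/T_H = 1 − 302.00/1547.00 = 0.8048.
W = η·Q_H = 0.8048 × 654 = 526 kJ.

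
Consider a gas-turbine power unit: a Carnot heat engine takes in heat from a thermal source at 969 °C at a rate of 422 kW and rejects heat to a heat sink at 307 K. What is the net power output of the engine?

T_H = 969 °C → 969 + 273.15 = 1242.15 K.
The Carnot efficiency is η = 1 − T_C/T_H = 1 − 307.00/1242.15 = 0.7528.
W = η·Q_H = 0.7528 × 422 = 318 kW.

Ẇ ≈ 318 kW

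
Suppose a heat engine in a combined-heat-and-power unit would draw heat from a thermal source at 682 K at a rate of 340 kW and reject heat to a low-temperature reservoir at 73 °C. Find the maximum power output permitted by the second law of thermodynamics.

T_C = 73 °C → 73 + 273.15 = 346.15 K.
The second-law ceiling is the Carnot efficiency, η_max = 1 − T_C/T_H = 1 − 346.15/682.00 = 0.4924.
W_max = η_max · Q_H = 0.4924 × 340 = 167 kW.

Ẇ_max ≈ 167 kW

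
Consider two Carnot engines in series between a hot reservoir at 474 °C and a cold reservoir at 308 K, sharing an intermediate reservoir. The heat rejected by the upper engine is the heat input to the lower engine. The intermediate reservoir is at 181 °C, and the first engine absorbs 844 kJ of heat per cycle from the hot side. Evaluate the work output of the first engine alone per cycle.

T_H = 474 °C → 474 + 273.15 = 747.15 K.
T_m = 181 °C → 181 + 273.15 = 454.15 K.
First-stage efficiency η₁ = 1 − T_m/T_H = 1 − 454.15/747.15 = 0.3922.
W₁ = η₁·Q_H = 0.3922 × 844 = 331 kJ.

W₁ ≈ 331 kJ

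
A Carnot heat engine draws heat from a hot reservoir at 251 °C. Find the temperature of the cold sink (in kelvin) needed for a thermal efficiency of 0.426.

T_C ≈ 300.9 K

T_H = 251 °C → 251 + 273.15 = 524.15 K.
From η = 1 − T_C/T_H, T_C = T_H·(1 − η) = 524.15 × (1 − 0.426) = 300.9 K.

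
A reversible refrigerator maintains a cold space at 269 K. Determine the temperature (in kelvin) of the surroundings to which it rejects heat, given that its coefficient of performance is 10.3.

COP_R = T_C/(T_H − T_C) ⇒ T_H = T_C·(1 + 1/COP_R) = 269.00 × (1 + 1/10.3) = 295 K.

T_H ≈ 295 K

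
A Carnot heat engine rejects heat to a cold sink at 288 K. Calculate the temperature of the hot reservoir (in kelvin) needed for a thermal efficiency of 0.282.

From η = 1 − T_C/T_H, solving for T_H gives T_H = T_C/(1 − η) = 288.00/(1 − 0.282) = 401 K.

T_H ≈ 401 K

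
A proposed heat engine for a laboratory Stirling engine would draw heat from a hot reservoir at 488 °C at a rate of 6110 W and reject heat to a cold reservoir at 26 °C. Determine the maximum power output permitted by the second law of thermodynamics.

T_H = 488 °C → 488 + 273.15 = 761.15 K.
T_C = 26 °C → 26 + 273.15 = 299.15 K.
The upper bound on efficiency is η_max = 1 − T_C/T_H = 1 − 299.15/761.15 = 0.6070.
W_max = η_max · Q_H = 0.6070 × 6110 = 3710 W.

Ẇ_max ≈ 3710 W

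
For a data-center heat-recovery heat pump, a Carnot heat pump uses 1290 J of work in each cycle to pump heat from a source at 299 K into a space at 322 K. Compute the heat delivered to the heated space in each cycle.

Q_H ≈ 18100 J

Reversible heating COP: COP_HP = T_H/(T_H − T_C) = 322.00/23.00 = 14.0000.
Q_H = COP_HP · W = 14.0000 × 1290 = 18100 J.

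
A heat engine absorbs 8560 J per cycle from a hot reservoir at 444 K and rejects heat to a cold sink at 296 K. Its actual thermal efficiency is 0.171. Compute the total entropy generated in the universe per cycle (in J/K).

ΔS_univ ≈ 4.69 J/K

W = η·Q_H = 0.171 × 8560 = 1464 J, so Q_C = Q_H − W = 7096 J.
Reservoir entropy changes: ΔS_H = −Q_H/T_H = −8560/444.00 = -19.28 J/K and ΔS_C = +Q_C/T_C = 7096/296.00 = 23.97 J/K.
ΔS_univ = −Q_H/T_H + Q_C/T_C = 4.69 J/K (> 0, since η = 0.171 < η_Carnot = 0.333).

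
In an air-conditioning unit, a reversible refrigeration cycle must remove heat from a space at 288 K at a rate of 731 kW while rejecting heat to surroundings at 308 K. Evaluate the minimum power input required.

COP_R = T_C/(T_H − T_C) = 288.00/20.00 = 14.4000.
W = Q_C/COP_R = 731/14.4000 = 50.8 kW.

Ẇ_in ≈ 50.8 kW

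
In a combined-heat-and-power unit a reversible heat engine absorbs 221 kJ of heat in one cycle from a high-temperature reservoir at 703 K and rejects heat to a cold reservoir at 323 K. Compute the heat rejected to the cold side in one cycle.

Q_C ≈ 102 kJ

η_rev = 1 − T_C/T_H = 1 − 323.00/703.00 = 0.5405.
For a reversible cycle Q_C/Q_H = T_C/T_H, so Q_C = 221 × 323.00/703.00 = 102 kJ.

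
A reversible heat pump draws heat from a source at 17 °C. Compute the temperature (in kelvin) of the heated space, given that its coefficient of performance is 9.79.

T_H ≈ 323 K

T_C = 17 °C → 17 + 273.15 = 290.15 K.
COP_HP = T_H/(T_H − T_C) ⇒ T_H = T_C·COP_HP/(COP_HP − 1) = 290.15 × 9.79/(9.79 − 1) = 323 K.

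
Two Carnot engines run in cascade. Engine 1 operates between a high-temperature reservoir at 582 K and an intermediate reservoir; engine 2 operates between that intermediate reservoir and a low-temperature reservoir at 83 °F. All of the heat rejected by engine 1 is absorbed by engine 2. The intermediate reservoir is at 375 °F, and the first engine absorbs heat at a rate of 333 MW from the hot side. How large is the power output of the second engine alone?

Ẇ₂ ≈ 92.82 MW

T_C = 83 °F → (83 − 32) × 5/9 = 28.33 °C = 301.48 K.
T_m = 375 °F → (375 − 32) × 5/9 = 190.56 °C = 463.71 K.
Heat entering the second stage: Q_m = Q_H·(T_m/T_H) = 333 × 463.71/582.00 = 265.3 MW.
Second-stage efficiency η₂ = 1 − T_C/T_m = 1 − 301.48/463.71 = 0.3498, so W₂ = η₂·Q_m = 92.82 MW.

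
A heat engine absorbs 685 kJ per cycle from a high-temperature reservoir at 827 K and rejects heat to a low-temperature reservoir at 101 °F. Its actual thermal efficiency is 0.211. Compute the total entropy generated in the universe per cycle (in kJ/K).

T_C = 101 °F → (101 − 32) × 5/9 = 38.33 °C = 311.48 K.
W = η·Q_H = 0.211 × 685 = 144.5 kJ, so Q_C = Q_H − W = 540.5 kJ.
Reservoir entropy changes: ΔS_H = −Q_H/T_H = −685/827.00 = -0.8283 kJ/K and ΔS_C = +Q_C/T_C = 540.5/311.48 = 1.735 kJ/K.
ΔS_univ = −Q_H/T_H + Q_C/T_C = 0.907 kJ/K (> 0, since η = 0.211 < η_Carnot = 0.623).

ΔS_univ ≈ 0.907 kJ/K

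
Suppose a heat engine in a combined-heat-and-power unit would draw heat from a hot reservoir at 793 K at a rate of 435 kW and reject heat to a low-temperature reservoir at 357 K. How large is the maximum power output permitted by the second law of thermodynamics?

The upper bound on efficiency is η_max = 1 − T_C/T_H = 1 − 357.00/793.00 = 0.5498.
W_max = η_max · Q_H = 0.5498 × 435 = 239.2 kW.

Ẇ_max ≈ 239.2 kW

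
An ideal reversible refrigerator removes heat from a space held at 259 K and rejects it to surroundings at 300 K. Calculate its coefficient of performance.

COP_R ≈ 6.317

Carnot COP: COP_R = T_C/(T_H − T_C) = 259.00/(300.00 − 259.00) = 6.317.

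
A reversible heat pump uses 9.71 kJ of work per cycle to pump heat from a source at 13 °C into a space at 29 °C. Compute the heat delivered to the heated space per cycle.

T_H = 29 °C → 29 + 273.15 = 302.15 K.
T_C = 13 °C → 13 + 273.15 = 286.15 K.
For a reversible heat pump, COP_HP = T_H/(T_H − T_C) = 302.15/16.00 = 18.8844.
Q_H = COP_HP · W = 18.8844 × 9.71 = 183 kJ.

Q_H ≈ 183 kJ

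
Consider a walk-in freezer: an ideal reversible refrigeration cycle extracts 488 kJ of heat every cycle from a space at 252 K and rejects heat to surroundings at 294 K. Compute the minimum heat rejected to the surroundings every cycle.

For a reversible cycle Q_H/Q_C = T_H/T_C, so Q_H = Q_C·T_H/T_C = 488 × 294.00/252.00 = 569 kJ.

Q_H ≈ 569 kJ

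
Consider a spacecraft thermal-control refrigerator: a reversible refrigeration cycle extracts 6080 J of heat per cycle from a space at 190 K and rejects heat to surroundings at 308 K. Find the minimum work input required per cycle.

W_in ≈ 3776 J

The reversible coefficient of performance is COP_R = T_C/(T_H − T_C) = 190.00/118.00 = 1.6102.
W = Q_C/COP_R = 6080/1.6102 = 3776 J.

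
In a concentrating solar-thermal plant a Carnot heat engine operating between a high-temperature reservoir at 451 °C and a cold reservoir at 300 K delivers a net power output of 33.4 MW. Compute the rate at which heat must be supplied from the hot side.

Q̇_H ≈ 57.0 MW

T_H = 451 °C → 451 + 273.15 = 724.15 K.
For a reversible engine, η = 1 − T_C/T_H = 1 − 300.00/724.15 = 0.5857.
Q_H = W/η = 33.4/0.5857 = 57.0 MW.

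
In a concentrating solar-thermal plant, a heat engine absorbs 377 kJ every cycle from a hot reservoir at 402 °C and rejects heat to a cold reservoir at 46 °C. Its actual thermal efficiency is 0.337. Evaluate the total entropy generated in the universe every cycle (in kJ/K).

T_H = 402 °C → 402 + 273.15 = 675.15 K.
T_C = 46 °C → 46 + 273.15 = 319.15 K.
W = η·Q_H = 0.337 × 377 = 127.0 kJ, so Q_C = Q_H − W = 250.0 kJ.
Entropy balance on the reservoirs: −Q_H/T_H = -0.5584 kJ/K, +Q_C/T_C = 0.7832 kJ/K.
ΔS_univ = −Q_H/T_H + Q_C/T_C = 0.225 kJ/K (> 0, since η = 0.337 < η_Carnot = 0.527).

ΔS_univ ≈ 0.225 kJ/K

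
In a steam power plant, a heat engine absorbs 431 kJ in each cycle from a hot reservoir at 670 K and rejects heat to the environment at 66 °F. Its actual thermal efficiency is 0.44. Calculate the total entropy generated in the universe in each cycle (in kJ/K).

ΔS_univ ≈ 0.1832 kJ/K

T_C = 66 °F → (66 − 32) × 5/9 = 18.89 °C = 292.04 K.
W = η·Q_H = 0.44 × 431 = 189.6 kJ, so Q_C = Q_H − W = 241.4 kJ.
The hot reservoir loses entropy Q_H/T_H = 431/670.00 = 0.6433 kJ/K; the cold reservoir gains Q_C/T_C = 241.4/292.04 = 0.8265 kJ/K.
ΔS_univ = −Q_H/T_H + Q_C/T_C = 0.1832 kJ/K (> 0, since η = 0.44 < η_Carnot = 0.564).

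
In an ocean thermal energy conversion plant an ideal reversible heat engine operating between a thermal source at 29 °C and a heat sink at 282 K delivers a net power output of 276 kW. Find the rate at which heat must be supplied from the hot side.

T_H = 29 °C → 29 + 273.15 = 302.15 K.
For a reversible engine, η = 1 − T_C/T_H = 1 − 282.00/302.15 = 0.0667.
Q_H = W/η = 276/0.0667 = 4139 kW.

Q̇_H ≈ 4139 kW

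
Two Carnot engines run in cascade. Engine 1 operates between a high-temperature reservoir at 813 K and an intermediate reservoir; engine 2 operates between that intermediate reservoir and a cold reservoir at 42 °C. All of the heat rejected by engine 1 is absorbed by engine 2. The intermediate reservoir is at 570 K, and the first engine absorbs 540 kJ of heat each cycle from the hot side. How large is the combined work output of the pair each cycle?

W_total ≈ 331 kJ

T_C = 42 °C → 42 + 273.15 = 315.15 K.
Two reversible stages in series are equivalent to a single Carnot engine between T_H and T_C, so η_total = 1 − T_C/T_H = 1 − 315.15/813.00 = 0.6124.
W_total = η_total · Q_H = 0.6124 × 540 = 331 kJ.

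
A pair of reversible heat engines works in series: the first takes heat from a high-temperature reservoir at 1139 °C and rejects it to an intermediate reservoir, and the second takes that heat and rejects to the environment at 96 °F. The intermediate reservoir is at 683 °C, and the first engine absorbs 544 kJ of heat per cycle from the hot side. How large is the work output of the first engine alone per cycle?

T_H = 1139 °C → 1139 + 273.15 = 1412.15 K.
T_C = 96 °F → (96 − 32) × 5/9 = 35.56 °C = 308.71 K.
T_m = 683 °C → 683 + 273.15 = 956.15 K.
First-stage efficiency η₁ = 1 − T_m/T_H = 1 − 956.15/1412.15 = 0.3229.
W₁ = η₁·Q_H = 0.3229 × 544 = 175.7 kJ.

W₁ ≈ 175.7 kJ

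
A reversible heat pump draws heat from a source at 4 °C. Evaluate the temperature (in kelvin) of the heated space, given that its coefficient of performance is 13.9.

T_C = 4 °C → 4 + 273.15 = 277.15 K.
COP_HP = T_H/(T_H − T_C) ⇒ T_H = T_C·COP_HP/(COP_HP − 1) = 277.15 × 13.9/(13.9 − 1) = 298.6 K.

T_H ≈ 298.6 K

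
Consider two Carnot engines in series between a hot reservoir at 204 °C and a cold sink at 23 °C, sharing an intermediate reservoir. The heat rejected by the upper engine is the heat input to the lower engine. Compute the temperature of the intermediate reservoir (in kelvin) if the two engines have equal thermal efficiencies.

T_m ≈ 375.9 K

T_H = 204 °C → 204 + 273.15 = 477.15 K.
T_C = 23 °C → 23 + 273.15 = 296.15 K.
Equal efficiencies require 1 − T_m/T_H = 1 − T_C/T_m, i.e. T_m/T_H = T_C/T_m, so T_m = √(T_H·T_C) = √(477.15 × 296.15) = 375.9 K.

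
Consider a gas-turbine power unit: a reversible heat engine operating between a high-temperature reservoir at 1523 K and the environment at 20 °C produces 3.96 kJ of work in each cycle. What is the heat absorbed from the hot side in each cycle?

Q_H ≈ 4.90 kJ

T_C = 20 °C → 20 + 273.15 = 293.15 K.
The Carnot efficiency is η = 1 − T_C/T_H = 1 − 293.15/1523.00 = 0.8075.
Q_H = W/η = 3.96/0.8075 = 4.90 kJ.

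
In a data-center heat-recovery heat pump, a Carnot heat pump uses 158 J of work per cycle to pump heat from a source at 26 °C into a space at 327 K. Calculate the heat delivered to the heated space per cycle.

T_C = 26 °C → 26 + 273.15 = 299.15 K.
COP_HP = T_H/(T_H − T_C) = 327.00/27.85 = 11.7415.
Q_H = COP_HP · W = 11.7415 × 158 = 1855 J.

Q_H ≈ 1855 J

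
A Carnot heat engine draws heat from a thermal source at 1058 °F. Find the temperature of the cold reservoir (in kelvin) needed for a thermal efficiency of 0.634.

T_H = 1058 °F → (1058 − 32) × 5/9 = 570.00 °C = 843.15 K.
From η = 1 − T_C/T_H, T_C = T_H·(1 − η) = 843.15 × (1 − 0.634) = 309 K.

T_C ≈ 309 K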